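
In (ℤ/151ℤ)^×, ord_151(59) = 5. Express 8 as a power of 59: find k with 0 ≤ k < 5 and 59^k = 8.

2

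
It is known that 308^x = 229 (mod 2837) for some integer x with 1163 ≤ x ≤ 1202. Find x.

1179

Compute 308^1163 mod 2837 = 975, then multiply by 308 repeatedly:
  308^1163=975  308^1164=2415  308^1165=526  308^1166=299  308^1167=1308
  308^1168=10  308^1169=243  308^1170=1082  308^1171=1327  308^1172=188
  308^1173=1164  308^1174=1050  308^1175=2819  308^1176=130  308^1177=322
  308^1178=2718  308^1179=229
Found 229 at exponent 1179.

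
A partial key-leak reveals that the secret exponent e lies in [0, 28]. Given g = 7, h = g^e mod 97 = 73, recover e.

4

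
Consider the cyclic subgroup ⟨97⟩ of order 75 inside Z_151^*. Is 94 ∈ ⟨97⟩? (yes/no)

yes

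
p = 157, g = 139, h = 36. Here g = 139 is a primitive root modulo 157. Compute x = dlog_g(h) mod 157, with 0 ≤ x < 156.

Baby-step giant-step with m = ceil(sqrt(156)) = 13.
Baby table (139^j mod 157 for j=0..12):
  0:1  1:139  2:10  3:134  4:100  5:84  6:58  7:55
  8:109  9:79  10:148  11:5  12:67
Giant step factor: 139^(-13) ≡ 22 (mod 157).
Scan 36·22^i mod 157 for i = 0, 1, …:
  i=0: 36   i=1: 7   i=2: 154   i=3: 91
  i=4: 118   i=5: 84
Match at i=5, j=5: x = 5·13 + 5 = 70.

70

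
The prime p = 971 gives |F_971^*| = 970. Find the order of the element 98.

The order of 98 must divide p − 1 = 970 = 2 · 5 · 97.
Divisors: 1, 2, 5, 10, 97, 194, 485, 970.
Check each in increasing order: 98^1 ≡ 98;  98^2 ≡ 865;  98^5 ≡ 14;  98^10 ≡ 196;  98^97 ≡ 970;  98^194 ≡ 1.
Smallest exponent giving 1 is 194.

194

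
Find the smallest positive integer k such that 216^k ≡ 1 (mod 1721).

344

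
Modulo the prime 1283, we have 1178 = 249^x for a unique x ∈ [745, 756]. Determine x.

753

Compute 249^745 mod 1283 = 47, then multiply by 249 repeatedly:
  249^745=47  249^746=156  249^747=354  249^748=902  249^749=73
  249^750=215  249^751=932  249^752=1128  249^753=1178
Found 1178 at exponent 753.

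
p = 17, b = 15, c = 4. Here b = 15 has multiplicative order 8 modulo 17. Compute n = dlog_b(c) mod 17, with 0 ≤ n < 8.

Successive powers of 15 modulo 17:
  15^0=1  15^1=15  15^2=4
So 15^2 ≡ 4 (mod 17), giving n = 2.

2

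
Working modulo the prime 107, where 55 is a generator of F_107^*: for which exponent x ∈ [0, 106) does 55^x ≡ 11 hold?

8

Successive powers of 55 modulo 107:
  55^0=1  55^1=55  55^2=29  55^3=97  55^4=92  55^5=31
  55^6=100  55^7=43  55^8=11
So 55^8 ≡ 11 (mod 107), giving x = 8.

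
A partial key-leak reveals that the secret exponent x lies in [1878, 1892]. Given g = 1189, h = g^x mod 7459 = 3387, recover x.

1886

Compute 1189^1878 mod 7459 = 5284, then multiply by 1189 repeatedly:
  1189^1878=5284  1189^1879=2198  1189^1880=2772  1189^1881=6489  1189^1882=2815
  1189^1883=5403  1189^1884=1968  1189^1885=5285  1189^1886=3387
Found 3387 at exponent 1886.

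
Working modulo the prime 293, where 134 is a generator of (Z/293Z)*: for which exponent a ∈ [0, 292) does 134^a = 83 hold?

Baby-step giant-step with m = ceil(sqrt(292)) = 18.
Baby table (134^j mod 293 for j=0..17):
  0:1  1:134  2:83  3:281  4:150  5:176  6:144  7:251
  8:232  9:30  10:211  11:146  12:226  13:105  14:6  15:218
  16:205  17:221
Giant step factor: 134^(-18) ≡ 14 (mod 293).
Scan 83·14^i mod 293 for i = 0, 1, …:
  i=0: 83
Match at i=0, j=2: a = 0·18 + 2 = 2.

2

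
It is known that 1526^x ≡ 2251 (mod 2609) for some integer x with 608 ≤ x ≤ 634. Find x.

Compute 1526^608 mod 2609 = 850, then multiply by 1526 repeatedly:
  1526^608=850  1526^609=427  1526^610=1961  1526^611=2572  1526^612=936
  1526^613=1213  1526^614=1257  1526^615=567  1526^616=1663  1526^617=1790
  1526^618=2526  1526^619=1183  1526^620=2439  1526^621=1480  1526^622=1695
  1526^623=1051  1526^624=1900  1526^625=801  1526^626=1314  1526^627=1452
  1526^628=711  1526^629=2251
Found 2251 at exponent 629.

629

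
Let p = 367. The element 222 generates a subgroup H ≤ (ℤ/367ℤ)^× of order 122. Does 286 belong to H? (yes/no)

yes

286 ∈ ⟨222⟩ iff 286^122 ≡ 1 (mod 367), since |⟨222⟩| = 122.
286^122 mod 367 = 1.
Since 1 = 1, 286 lies in the subgroup.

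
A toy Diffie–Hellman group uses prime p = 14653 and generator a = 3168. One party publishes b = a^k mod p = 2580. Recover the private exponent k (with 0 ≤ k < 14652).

Baby-step giant-step with m = ceil(sqrt(14652)) = 122.
Baby table (3168^j mod 14653 for j=0..121):
  0:1  1:3168  2:13572  3:4194  4:10974  5:8716  6:6036  7:14536
  8:10322  9:9253  10:7504  11:5506  12:5938  13:11785  14:13689  15:8525
  16:1721  17:1212  18:530  19:8598  20:13190  21:10217  22:13632  23:3785
  24:4726  25:11255  26:5091  27:9988  28:6157  29:2233  30:11398  31:3872
  32:1935  33:5126  34:3644  35:12281  36:2493  37:14510  38:1219  39:8053
  40:1031  41:13242  42:13770  43:1379  44:2078  45:3907  46:10244  47:11250
  48:3904  49:740  50:14493  51:5975  52:11777  53:2998  54:2520  55:12128
  56:1338  57:4067  58:4269  59:14126  60:906  61:12873  62:2365  63:4637
  64:7710  65:13382  66:3047  67:11222  68:3118  69:1702  70:14285  71:6416
  72:2177  73:9826  74:5796  75:1519  76:6008  77:13750  78:11284  79:9045
  80:7945  81:10559  82:12766  83:408  84:3080  85:13195  86:11404  87:8227
  88:10102  89:984  90:10876  91:5965  92:9403  93:13808  94:4539  95:4959
  96:2096  97:2319  98:5439  99:13477  100:10947  101:11098  102:5917  103:3869
  104:7084  105:8369  106:5715  107:8665  108:5651  109:11055  110:1570  111:6393
  112:2578  113:5383  114:11905  115:12871  116:10682  117:6799  118:13975  119:6087
  120:268  121:13803
Giant step factor: 3168^(-122) ≡ 153 (mod 14653).
Scan 2580·153^i mod 14653 for i = 0, 1, …:
  i=0: 2580   i=1: 13762   i=2: 10207   i=3: 8453
  i=4: 3845   i=5: 2165   i=6: 8879   i=7: 10411
  i=8: 10359   i=9: 2403     …   i=28: 3232
  i=29: 10947
Match at i=29, j=100: k = 29·122 + 100 = 3638.

3638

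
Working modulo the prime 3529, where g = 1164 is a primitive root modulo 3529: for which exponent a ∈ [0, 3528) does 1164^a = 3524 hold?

Baby-step giant-step with m = ceil(sqrt(3528)) = 60.
Baby table (1164^j mod 3529 for j=0..59):
  0:1  1:1164  2:3289  3:2960  4:1136  5:2458  6:2622  7:2952
  8:2411  9:849  10:116  11:922  12:392  13:1047  14:1203  15:2808
  16:658  17:119  18:885  19:3201  20:2869  21:1082  22:3124  23:1466
  24:1917  25:1060  26:2219  27:3217  28:319  29:771  30:1078  31:1997
  32:2426  33:664  34:45  35:2974  36:3316  37:2627  38:1714  39:1211
  40:1533  41:2267  42:2625  43:2915  44:1691  45:2671  46:3524  47:1238
  48:1200  49:2845  50:1378  51:1826  52:1006  53:2885  54:2061  55:2813
  56:2949  57:2448  58:1569  59:1823
Giant step factor: 1164^(-60) ≡ 944 (mod 3529).
Scan 3524·944^i mod 3529 for i = 0, 1, …:
  i=0: 3524
Match at i=0, j=46: a = 0·60 + 46 = 46.

46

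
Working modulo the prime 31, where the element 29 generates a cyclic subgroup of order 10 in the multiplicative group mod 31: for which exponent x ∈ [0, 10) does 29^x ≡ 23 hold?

3

Successive powers of 29 modulo 31:
  29^0=1  29^1=29  29^2=4  29^3=23
So 29^3 ≡ 23 (mod 31), giving x = 3.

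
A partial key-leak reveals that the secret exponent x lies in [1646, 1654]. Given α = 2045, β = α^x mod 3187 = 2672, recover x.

1653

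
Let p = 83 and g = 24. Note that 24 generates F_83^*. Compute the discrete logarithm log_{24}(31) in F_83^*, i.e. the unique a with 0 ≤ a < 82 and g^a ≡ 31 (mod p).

18

Baby-step giant-step with m = ceil(sqrt(82)) = 10.
Baby table (24^j mod 83 for j=0..9):
  0:1  1:24  2:78  3:46  4:25  5:19  6:41  7:71
  8:44  9:60
Giant step factor: 24^(-10) ≡ 63 (mod 83).
Scan 31·63^i mod 83 for i = 0, 1, …:
  i=0: 31   i=1: 44
Match at i=1, j=8: a = 1·10 + 8 = 18.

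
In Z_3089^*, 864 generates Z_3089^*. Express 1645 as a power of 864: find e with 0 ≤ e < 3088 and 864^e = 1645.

212

Baby-step giant-step with m = ceil(sqrt(3088)) = 56.
Baby table (864^j mod 3089 for j=0..55):
  0:1  1:864  2:2047  3:1700  4:1525  5:1686  6:1785  7:829
  8:2697  9:1102  10:716  11:824  12:1466  13:134  14:1483  15:2466
  16:2303  17:476  18:427  19:1337  20:2971  21:3074  22:2485  23:185
  24:2301  25:1837  26:2511  27:1026  28:3010  29:2791  30:2004  31:1616
  32:3085  33:2722  34:1079  35:2467  36:78  37:2523  38:2127  39:2862
  40:1568  41:1770  42:225  43:2882  44:314  45:2553  46:246  47:2492
  48:55  49:1185  50:1381  51:830  52:472  53:60  54:2416  55:2349
Giant step factor: 864^(-56) ≡ 1520 (mod 3089).
Scan 1645·1520^i mod 3089 for i = 0, 1, …:
  i=0: 1645   i=1: 1399   i=2: 1248   i=3: 314
Match at i=3, j=44: e = 3·56 + 44 = 212.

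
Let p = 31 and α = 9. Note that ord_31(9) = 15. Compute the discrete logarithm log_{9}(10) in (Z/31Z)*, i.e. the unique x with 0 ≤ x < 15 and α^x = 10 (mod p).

Successive powers of 9 modulo 31:
  9^0=1  9^1=9  9^2=19  9^3=16  9^4=20  9^5=25
  9^6=8  9^7=10
So 9^7 ≡ 10 (mod 31), giving x = 7.

7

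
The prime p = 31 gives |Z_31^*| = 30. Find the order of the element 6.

6

The order of 6 must divide p − 1 = 30 = 2 · 3 · 5.
Divisors: 1, 2, 3, 5, 6, 10, 15, 30.
Check each in increasing order: 6^1 ≡ 6;  6^2 ≡ 5;  6^3 ≡ 30;  6^5 ≡ 26;  6^6 ≡ 1.
Smallest exponent giving 1 is 6.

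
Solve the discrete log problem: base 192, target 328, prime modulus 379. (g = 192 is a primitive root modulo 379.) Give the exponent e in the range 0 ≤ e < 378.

315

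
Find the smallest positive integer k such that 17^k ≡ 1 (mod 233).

232

The order of 17 must divide p − 1 = 232 = 2^3 · 29.
Divisors: 1, 2, 4, 8, 29, 58, 116, 232.
Check each in increasing order: 17^1 ≡ 17;  17^2 ≡ 56;  17^4 ≡ 107;  17^8 ≡ 32;  17^29 ≡ 97;  17^58 ≡ 89;  17^116 ≡ 232;  17^232 ≡ 1.
Smallest exponent giving 1 is 232.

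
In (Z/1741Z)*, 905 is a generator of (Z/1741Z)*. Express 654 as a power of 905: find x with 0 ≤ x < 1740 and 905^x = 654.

1129

Baby-step giant-step with m = ceil(sqrt(1740)) = 42.
Baby table (905^j mod 1741 for j=0..41):
  0:1  1:905  2:755  3:803  4:718  5:397  6:639  7:283
  8:188  9:1263  10:919  11:1238  12:927  13:1514  14:3  15:974
  16:524  17:668  18:413  19:1191  20:176  21:849  22:564  23:307
  24:1016  25:232  26:1040  27:1060  28:9  29:1181  30:1572  31:263
  32:1239  33:91  34:528  35:806  36:1692  37:921  38:1307  39:696
  40:1379  41:1439
Giant step factor: 905^(-42) ≡ 129 (mod 1741).
Scan 654·129^i mod 1741 for i = 0, 1, …:
  i=0: 654   i=1: 798   i=2: 223   i=3: 911
  i=4: 872   i=5: 1064   i=6: 1458   i=7: 54
  i=8: 2   i=9: 258     …   i=25: 493
  i=26: 921
Match at i=26, j=37: x = 26·42 + 37 = 1129.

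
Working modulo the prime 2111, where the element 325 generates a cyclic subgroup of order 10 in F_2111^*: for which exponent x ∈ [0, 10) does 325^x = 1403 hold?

Successive powers of 325 modulo 2111:
  325^0=1  325^1=325  325^2=75  325^3=1154  325^4=1403
So 325^4 ≡ 1403 (mod 2111), giving x = 4.

4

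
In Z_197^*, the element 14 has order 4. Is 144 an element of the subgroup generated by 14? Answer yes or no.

no

⟨14⟩ has order 4; its elements mod 197 are {1, 14, 183, 196}.
144 is not in this set.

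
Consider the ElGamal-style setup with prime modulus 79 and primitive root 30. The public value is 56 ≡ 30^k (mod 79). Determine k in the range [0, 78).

65

Baby-step giant-step with m = ceil(sqrt(78)) = 9.
Baby table (30^j mod 79 for j=0..8):
  0:1  1:30  2:31  3:61  4:13  5:74  6:8  7:3
  8:11
Giant step factor: 30^(-9) ≡ 17 (mod 79).
Scan 56·17^i mod 79 for i = 0, 1, …:
  i=0: 56   i=1: 4   i=2: 68   i=3: 50
  i=4: 60   i=5: 72   i=6: 39   i=7: 31
Match at i=7, j=2: k = 7·9 + 2 = 65.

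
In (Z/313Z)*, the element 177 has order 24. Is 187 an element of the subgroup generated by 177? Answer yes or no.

⟨177⟩ has order 24; its elements mod 313 are {1, 5, 25, 29, 43, 54, 98, 99, 125, 131, 136, 145, 168, 177, 182, 188, 214, 215, 259, 270, 284, 288, 308, 312}.
187 is not in this set.

no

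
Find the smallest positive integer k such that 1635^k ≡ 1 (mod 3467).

3466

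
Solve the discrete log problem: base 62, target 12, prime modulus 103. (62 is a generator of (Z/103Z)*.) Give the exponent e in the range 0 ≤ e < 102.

Baby-step giant-step with m = ceil(sqrt(102)) = 11.
Baby table (62^j mod 103 for j=0..10):
  0:1  1:62  2:33  3:89  4:59  5:53  6:93  7:101
  8:82  9:37  10:28
Giant step factor: 62^(-11) ≡ 48 (mod 103).
Scan 12·48^i mod 103 for i = 0, 1, …:
  i=0: 12   i=1: 61   i=2: 44   i=3: 52
  i=4: 24   i=5: 19   i=6: 88   i=7: 1
Match at i=7, j=0: e = 7·11 + 0 = 77.

77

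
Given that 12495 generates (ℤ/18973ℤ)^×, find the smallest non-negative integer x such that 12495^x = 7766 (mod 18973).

18022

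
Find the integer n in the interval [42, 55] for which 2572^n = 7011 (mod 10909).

Compute 2572^42 mod 10909 = 3103, then multiply by 2572 repeatedly:
  2572^42=3103  2572^43=6437  2572^44=7011
Found 7011 at exponent 44.

44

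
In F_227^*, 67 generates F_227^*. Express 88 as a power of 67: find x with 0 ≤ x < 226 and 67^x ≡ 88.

Successive powers of 67 modulo 227:
  67^0=1  67^1=67  67^2=176  67^3=215  67^4=104  67^5=158
  67^6=144  67^7=114  67^8=147  67^9=88
So 67^9 ≡ 88 (mod 227), giving x = 9.

9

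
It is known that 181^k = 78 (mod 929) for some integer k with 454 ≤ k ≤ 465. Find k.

460

Compute 181^454 mod 929 = 723, then multiply by 181 repeatedly:
  181^454=723  181^455=803  181^456=419  181^457=590  181^458=884
  181^459=216  181^460=78
Found 78 at exponent 460.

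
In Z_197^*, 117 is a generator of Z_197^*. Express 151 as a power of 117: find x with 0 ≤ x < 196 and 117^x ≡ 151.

113

Baby-step giant-step with m = ceil(sqrt(196)) = 14.
Baby table (117^j mod 197 for j=0..13):
  0:1  1:117  2:96  3:3  4:154  5:91  6:9  7:68
  8:76  9:27  10:7  11:31  12:81  13:21
Giant step factor: 117^(-14) ≡ 161 (mod 197).
Scan 151·161^i mod 197 for i = 0, 1, …:
  i=0: 151   i=1: 80   i=2: 75   i=3: 58
  i=4: 79   i=5: 111   i=6: 141   i=7: 46
  i=8: 117
Match at i=8, j=1: x = 8·14 + 1 = 113.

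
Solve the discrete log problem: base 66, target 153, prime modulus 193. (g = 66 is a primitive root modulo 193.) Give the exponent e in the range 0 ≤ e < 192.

67

Baby-step giant-step with m = ceil(sqrt(192)) = 14.
Baby table (66^j mod 193 for j=0..13):
  0:1  1:66  2:110  3:119  4:134  5:159  6:72  7:120
  8:7  9:76  10:191  11:61  12:166  13:148
Giant step factor: 66^(-14) ≡ 18 (mod 193).
Scan 153·18^i mod 193 for i = 0, 1, …:
  i=0: 153   i=1: 52   i=2: 164   i=3: 57
  i=4: 61
Match at i=4, j=11: e = 4·14 + 11 = 67.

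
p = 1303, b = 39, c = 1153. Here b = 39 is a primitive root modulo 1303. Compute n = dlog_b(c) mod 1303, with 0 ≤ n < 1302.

670

Baby-step giant-step with m = ceil(sqrt(1302)) = 37.
Baby table (39^j mod 1303 for j=0..36):
  0:1  1:39  2:218  3:684  4:616  5:570  6:79  7:475
  8:283  9:613  10:453  11:728  12:1029  13:1041  14:206  15:216
  16:606  17:180  18:505  19:150  20:638  21:125  22:966  23:1190
  24:805  25:123  26:888  27:754  28:740  29:194  30:1051  31:596
  32:1093  33:931  34:1128  35:993  36:940
Giant step factor: 39^(-37) ≡ 422 (mod 1303).
Scan 1153·422^i mod 1303 for i = 0, 1, …:
  i=0: 1153   i=1: 547   i=2: 203   i=3: 971
  i=4: 620   i=5: 1040   i=6: 1072   i=7: 243
  i=8: 912   i=9: 479     …   i=17: 267
  i=18: 616
Match at i=18, j=4: n = 18·37 + 4 = 670.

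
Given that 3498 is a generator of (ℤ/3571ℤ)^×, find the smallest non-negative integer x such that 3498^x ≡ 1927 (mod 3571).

3346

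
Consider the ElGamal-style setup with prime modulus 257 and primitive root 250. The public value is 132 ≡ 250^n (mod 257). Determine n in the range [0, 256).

Baby-step giant-step with m = ceil(sqrt(256)) = 16.
Baby table (250^j mod 257 for j=0..15):
  0:1  1:250  2:49  3:171  4:88  5:155  6:200  7:142
  8:34  9:19  10:124  11:160  12:165  13:130  14:118  15:202
Giant step factor: 250^(-16) ≡ 255 (mod 257).
Scan 132·255^i mod 257 for i = 0, 1, …:
  i=0: 132   i=1: 250
Match at i=1, j=1: n = 1·16 + 1 = 17.

17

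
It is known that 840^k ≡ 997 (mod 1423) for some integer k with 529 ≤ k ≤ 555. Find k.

Compute 840^529 mod 1423 = 267, then multiply by 840 repeatedly:
  840^529=267  840^530=869  840^531=1384  840^532=1392  840^533=997
Found 997 at exponent 533.

533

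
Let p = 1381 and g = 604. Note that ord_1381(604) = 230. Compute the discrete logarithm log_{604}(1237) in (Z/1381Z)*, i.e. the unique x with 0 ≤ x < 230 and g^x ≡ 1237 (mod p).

141

Baby-step giant-step with m = ceil(sqrt(230)) = 16.
Baby table (604^j mod 1381 for j=0..15):
  0:1  1:604  2:232  3:647  4:1346  5:956  6:166  7:832
  8:1225  9:1065  10:1095  11:1262  12:1317  13:12  14:343  15:22
Giant step factor: 604^(-16) ≡ 209 (mod 1381).
Scan 1237·209^i mod 1381 for i = 0, 1, …:
  i=0: 1237   i=1: 286   i=2: 391   i=3: 240
  i=4: 444   i=5: 269   i=6: 981   i=7: 641
  i=8: 12
Match at i=8, j=13: x = 8·16 + 13 = 141.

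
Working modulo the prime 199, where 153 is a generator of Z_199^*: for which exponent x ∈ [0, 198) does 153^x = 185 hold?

Baby-step giant-step with m = ceil(sqrt(198)) = 15.
Baby table (153^j mod 199 for j=0..14):
  0:1  1:153  2:126  3:174  4:155  5:34  6:28  7:105
  8:145  9:96  10:161  11:156  12:187  13:154  14:80
Giant step factor: 153^(-15) ≡ 67 (mod 199).
Scan 185·67^i mod 199 for i = 0, 1, …:
  i=0: 185   i=1: 57   i=2: 38   i=3: 158
  i=4: 39   i=5: 26   i=6: 150   i=7: 100
  i=8: 133   i=9: 155
Match at i=9, j=4: x = 9·15 + 4 = 139.

139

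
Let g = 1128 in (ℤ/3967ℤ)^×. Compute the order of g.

3966

The order of 1128 must divide p − 1 = 3966 = 2 · 3 · 661.
Divisors: 1, 2, 3, 6, 661, 1322, 1983, 3966.
Check each in increasing order: 1128^1 ≡ 1128;  1128^2 ≡ 2944;  1128^3 ≡ 453;  1128^6 ≡ 2892;  1128^661 ≡ 3079;  1128^1322 ≡ 3078;  1128^1983 ≡ 3966;  1128^3966 ≡ 1.
Smallest exponent giving 1 is 3966.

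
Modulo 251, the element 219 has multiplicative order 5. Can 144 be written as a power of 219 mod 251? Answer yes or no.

⟨219⟩ has order 5; its elements mod 251 are {1, 20, 113, 149, 219}.
144 is not in this set.

no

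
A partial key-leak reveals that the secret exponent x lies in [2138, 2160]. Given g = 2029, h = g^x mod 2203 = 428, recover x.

2154

Compute 2029^2138 mod 2203 = 1263, then multiply by 2029 repeatedly:
  2029^2138=1263  2029^2139=538  2029^2140=1117  2029^2141=1709  2029^2142=39
  2029^2143=2026  2029^2144=2159  2029^2145=1047  2029^2146=671  2029^2147=5
  2029^2148=1333  2029^2149=1576  2029^2150=1151  2029^2151=199  2029^2152=622
  2029^2153=1922  2029^2154=428
Found 428 at exponent 2154.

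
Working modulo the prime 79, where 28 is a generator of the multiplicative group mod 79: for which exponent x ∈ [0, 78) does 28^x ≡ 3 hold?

55

Baby-step giant-step with m = ceil(sqrt(78)) = 9.
Baby table (28^j mod 79 for j=0..8):
  0:1  1:28  2:73  3:69  4:36  5:60  6:21  7:35
  8:32
Giant step factor: 28^(-9) ≡ 41 (mod 79).
Scan 3·41^i mod 79 for i = 0, 1, …:
  i=0: 3   i=1: 44   i=2: 66   i=3: 20
  i=4: 30   i=5: 45   i=6: 28
Match at i=6, j=1: x = 6·9 + 1 = 55.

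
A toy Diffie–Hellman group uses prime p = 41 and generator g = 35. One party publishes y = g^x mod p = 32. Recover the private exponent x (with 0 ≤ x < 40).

Successive powers of 35 modulo 41:
  35^0=1  35^1=35  35^2=36  35^3=30  35^4=25  35^5=14
  35^6=39  35^7=12  35^8=10  35^9=22  35^10=32
So 35^10 ≡ 32 (mod 41), giving x = 10.

10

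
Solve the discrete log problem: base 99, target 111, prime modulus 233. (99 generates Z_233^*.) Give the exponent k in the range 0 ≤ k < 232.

63

Baby-step giant-step with m = ceil(sqrt(232)) = 16.
Baby table (99^j mod 233 for j=0..15):
  0:1  1:99  2:15  3:87  4:225  5:140  6:113  7:3
  8:64  9:45  10:28  11:209  12:187  13:106  14:9  15:192
Giant step factor: 99^(-16) ≡ 126 (mod 233).
Scan 111·126^i mod 233 for i = 0, 1, …:
  i=0: 111   i=1: 6   i=2: 57   i=3: 192
Match at i=3, j=15: k = 3·16 + 15 = 63.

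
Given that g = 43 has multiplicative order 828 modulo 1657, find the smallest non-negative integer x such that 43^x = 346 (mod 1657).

Baby-step giant-step with m = ceil(sqrt(828)) = 29.
Baby table (43^j mod 1657 for j=0..28):
  0:1  1:43  2:192  3:1628  4:410  5:1060  6:841  7:1366
  8:743  9:466  10:154  11:1651  12:1399  13:505  14:174  15:854
  16:268  17:1582  18:89  19:513  20:518  21:733  22:36  23:1548
  24:284  25:613  26:1504  27:49  28:450
Giant step factor: 43^(-29) ≡ 934 (mod 1657).
Scan 346·934^i mod 1657 for i = 0, 1, …:
  i=0: 346   i=1: 49
Match at i=1, j=27: x = 1·29 + 27 = 56.

56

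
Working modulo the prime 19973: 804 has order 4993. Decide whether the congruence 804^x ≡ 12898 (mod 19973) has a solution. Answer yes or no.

yes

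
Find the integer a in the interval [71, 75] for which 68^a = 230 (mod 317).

72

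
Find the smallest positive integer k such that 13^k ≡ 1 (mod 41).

The order of 13 must divide p − 1 = 40 = 2^3 · 5.
Divisors: 1, 2, 4, 5, 8, 10, 20, 40.
Check each in increasing order: 13^1 ≡ 13;  13^2 ≡ 5;  13^4 ≡ 25;  13^5 ≡ 38;  13^8 ≡ 10;  13^10 ≡ 9;  13^20 ≡ 40;  13^40 ≡ 1.
Smallest exponent giving 1 is 40.

40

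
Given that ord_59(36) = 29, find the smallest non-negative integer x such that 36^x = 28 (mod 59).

Successive powers of 36 modulo 59:
  36^0=1  36^1=36  36^2=57  36^3=46  36^4=4  36^5=26
  36^6=51  36^7=7  36^8=16  36^9=45  36^10=27  36^11=28
So 36^11 ≡ 28 (mod 59), giving x = 11.

11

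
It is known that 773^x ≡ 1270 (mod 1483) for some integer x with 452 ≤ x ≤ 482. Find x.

Compute 773^452 mod 1483 = 610, then multiply by 773 repeatedly:
  773^452=610  773^453=1419  773^454=950  773^455=265  773^456=191
  773^457=826  773^458=808  773^459=241  773^460=918  773^461=740
  773^462=1065  773^463=180  773^464=1221  773^465=645  773^466=297
  773^467=1199  773^468=1435  773^469=1454  773^470=1311  773^471=514
  773^472=1361  773^473=606  773^474=1293  773^475=1430  773^476=555
  773^477=428  773^478=135  773^479=545  773^480=113  773^481=1335
  773^482=1270
Found 1270 at exponent 482.

482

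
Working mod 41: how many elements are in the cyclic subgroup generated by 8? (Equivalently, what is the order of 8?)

The order of 8 must divide p − 1 = 40 = 2^3 · 5.
Divisors: 1, 2, 4, 5, 8, 10, 20, 40.
Check each in increasing order: 8^1 ≡ 8;  8^2 ≡ 23;  8^4 ≡ 37;  8^5 ≡ 9;  8^8 ≡ 16;  8^10 ≡ 40;  8^20 ≡ 1.
Smallest exponent giving 1 is 20.

20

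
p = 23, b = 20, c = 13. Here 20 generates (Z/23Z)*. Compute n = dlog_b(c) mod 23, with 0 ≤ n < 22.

16

Successive powers of 20 modulo 23:
  20^0=1  20^1=20  20^2=9  20^3=19  20^4=12  20^5=10
  20^6=16  20^7=21  20^8=6  20^9=5  20^10=8  20^11=22
  20^12=3  20^13=14  20^14=4  20^15=11  20^16=13
So 20^16 ≡ 13 (mod 23), giving n = 16.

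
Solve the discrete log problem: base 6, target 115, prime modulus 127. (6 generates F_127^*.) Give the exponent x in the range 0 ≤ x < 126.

46

Baby-step giant-step with m = ceil(sqrt(126)) = 12.
Baby table (6^j mod 127 for j=0..11):
  0:1  1:6  2:36  3:89  4:26  5:29  6:47  7:28
  8:41  9:119  10:79  11:93
Giant step factor: 6^(-12) ≡ 94 (mod 127).
Scan 115·94^i mod 127 for i = 0, 1, …:
  i=0: 115   i=1: 15   i=2: 13   i=3: 79
Match at i=3, j=10: x = 3·12 + 10 = 46.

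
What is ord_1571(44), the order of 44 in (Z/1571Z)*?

314

The order of 44 must divide p − 1 = 1570 = 2 · 5 · 157.
Divisors: 1, 2, 5, 10, 157, 314, 785, 1570.
Check each in increasing order: 44^1 ≡ 44;  44^2 ≡ 365;  44^5 ≡ 499;  44^10 ≡ 783;  44^157 ≡ 1570;  44^314 ≡ 1.
Smallest exponent giving 1 is 314.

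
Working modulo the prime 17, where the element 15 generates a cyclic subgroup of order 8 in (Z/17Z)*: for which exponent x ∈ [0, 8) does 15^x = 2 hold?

5

Successive powers of 15 modulo 17:
  15^0=1  15^1=15  15^2=4  15^3=9  15^4=16  15^5=2
So 15^5 ≡ 2 (mod 17), giving x = 5.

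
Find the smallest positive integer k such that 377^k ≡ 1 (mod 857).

The order of 377 must divide p − 1 = 856 = 2^3 · 107.
Divisors: 1, 2, 4, 8, 107, 214, 428, 856.
Check each in increasing order: 377^1 ≡ 377;  377^2 ≡ 724;  377^4 ≡ 549;  377^8 ≡ 594;  377^107 ≡ 1.
Smallest exponent giving 1 is 107.

107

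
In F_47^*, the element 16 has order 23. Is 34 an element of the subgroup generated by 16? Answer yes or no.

yes

⟨16⟩ has order 23; its elements mod 47 are {1, 2, 3, 4, 6, 7, 8, 9, 12, 14, 16, 17, 18, 21, 24, 25, 27, 28, 32, 34, 36, 37, 42}.
34 is in this set.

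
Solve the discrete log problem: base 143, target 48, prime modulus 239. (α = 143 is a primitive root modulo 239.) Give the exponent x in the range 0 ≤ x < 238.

230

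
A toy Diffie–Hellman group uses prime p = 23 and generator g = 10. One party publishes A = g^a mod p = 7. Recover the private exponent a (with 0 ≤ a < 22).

Successive powers of 10 modulo 23:
  10^0=1  10^1=10  10^2=8  10^3=11  10^4=18  10^5=19
  10^6=6  10^7=14  10^8=2  10^9=20  10^10=16  10^11=22
  10^12=13  10^13=15  10^14=12  10^15=5  10^16=4  10^17=17
  10^18=9  10^19=21  10^20=3  10^21=7
So 10^21 ≡ 7 (mod 23), giving a = 21.

21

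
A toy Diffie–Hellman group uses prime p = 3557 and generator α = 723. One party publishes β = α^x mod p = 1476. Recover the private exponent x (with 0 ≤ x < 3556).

2774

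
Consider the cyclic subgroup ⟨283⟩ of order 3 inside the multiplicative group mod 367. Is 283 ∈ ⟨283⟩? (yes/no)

yes

283 ∈ ⟨283⟩ iff 283^3 ≡ 1 (mod 367), since |⟨283⟩| = 3.
283^3 mod 367 = 1.
Since 1 = 1, 283 lies in the subgroup.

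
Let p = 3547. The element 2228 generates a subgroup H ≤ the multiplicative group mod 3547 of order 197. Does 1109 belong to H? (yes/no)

1109 ∈ ⟨2228⟩ iff 1109^197 ≡ 1 (mod 3547), since |⟨2228⟩| = 197.
1109^197 mod 3547 = 1.
Since 1 = 1, 1109 lies in the subgroup.

yes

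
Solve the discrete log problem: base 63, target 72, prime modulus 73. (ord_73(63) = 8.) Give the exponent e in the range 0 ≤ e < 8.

4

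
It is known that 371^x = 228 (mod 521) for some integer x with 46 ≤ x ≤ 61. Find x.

56

Compute 371^46 mod 521 = 69, then multiply by 371 repeatedly:
  371^46=69  371^47=70  371^48=441  371^49=17  371^50=55
  371^51=86  371^52=125  371^53=6  371^54=142  371^55=61
  371^56=228
Found 228 at exponent 56.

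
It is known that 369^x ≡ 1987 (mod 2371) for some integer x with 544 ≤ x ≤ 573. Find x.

Compute 369^544 mod 2371 = 479, then multiply by 369 repeatedly:
  369^544=479  369^545=1297  369^546=2022  369^547=1624  369^548=1764
  369^549=1262  369^550=962  369^551=1699  369^552=987  369^553=1440
  369^554=256  369^555=1995  369^556=1145  369^557=467  369^558=1611
  369^559=1709  369^560=2306  369^561=2096  369^562=478  369^563=928
  369^564=1008  369^565=2076  369^566=211  369^567=1987
Found 1987 at exponent 567.

567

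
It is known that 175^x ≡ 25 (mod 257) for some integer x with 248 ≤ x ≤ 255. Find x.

250

Compute 175^248 mod 257 = 227, then multiply by 175 repeatedly:
  175^248=227  175^249=147  175^250=25
Found 25 at exponent 250.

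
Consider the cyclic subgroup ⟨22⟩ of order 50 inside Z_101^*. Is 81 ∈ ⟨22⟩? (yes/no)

81 ∈ ⟨22⟩ iff 81^50 ≡ 1 (mod 101), since |⟨22⟩| = 50.
81^50 mod 101 = 1.
Since 1 = 1, 81 lies in the subgroup.

yes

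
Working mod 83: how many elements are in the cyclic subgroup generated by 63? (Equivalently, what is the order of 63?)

41

The order of 63 must divide p − 1 = 82 = 2 · 41.
Divisors: 1, 2, 41, 82.
Check each in increasing order: 63^1 ≡ 63;  63^2 ≡ 68;  63^41 ≡ 1.
Smallest exponent giving 1 is 41.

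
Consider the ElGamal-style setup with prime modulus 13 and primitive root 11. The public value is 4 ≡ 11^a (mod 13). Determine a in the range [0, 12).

2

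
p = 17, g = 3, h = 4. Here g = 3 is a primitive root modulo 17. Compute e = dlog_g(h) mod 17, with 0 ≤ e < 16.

12

Successive powers of 3 modulo 17:
  3^0=1  3^1=3  3^2=9  3^3=10  3^4=13  3^5=5
  3^6=15  3^7=11  3^8=16  3^9=14  3^10=8  3^11=7
  3^12=4
So 3^12 ≡ 4 (mod 17), giving e = 12.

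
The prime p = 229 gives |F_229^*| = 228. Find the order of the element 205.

The order of 205 must divide p − 1 = 228 = 2^2 · 3 · 19.
Divisors: 1, 2, 3, 4, 6, 12, 19, 38, 57, 76, 114, 228.
Check each in increasing order: 205^1 ≡ 205;  205^2 ≡ 118;  205^3 ≡ 145;  205^4 ≡ 184;  205^6 ≡ 186;  205^12 ≡ 17;  205^19 ≡ 140;  205^38 ≡ 135;  205^57 ≡ 122;  205^76 ≡ 134;  205^114 ≡ 228;  205^228 ≡ 1.
Smallest exponent giving 1 is 228.

228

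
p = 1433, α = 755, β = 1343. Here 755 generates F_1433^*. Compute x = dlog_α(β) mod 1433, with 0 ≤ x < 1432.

759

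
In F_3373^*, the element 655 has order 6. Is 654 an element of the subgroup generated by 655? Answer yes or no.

yes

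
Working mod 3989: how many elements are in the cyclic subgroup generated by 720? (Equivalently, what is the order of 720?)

997

The order of 720 must divide p − 1 = 3988 = 2^2 · 997.
Divisors: 1, 2, 4, 997, 1994, 3988.
Check each in increasing order: 720^1 ≡ 720;  720^2 ≡ 3819;  720^4 ≡ 977;  720^997 ≡ 1.
Smallest exponent giving 1 is 997.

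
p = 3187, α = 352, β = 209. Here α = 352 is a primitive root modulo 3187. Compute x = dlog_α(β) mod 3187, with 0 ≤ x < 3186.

Baby-step giant-step with m = ceil(sqrt(3186)) = 57.
Baby table (352^j mod 3187 for j=0..56):
  0:1  1:352  2:2798  3:113  4:1532  5:661  6:21  7:1018
  8:1392  9:2373  10:302  11:1133  12:441  13:2256  14:549  15:2028
  16:3155  17:1484  18:2887  19:2758  20:1968  21:1157  22:2515  23:2481
  24:74  25:552  26:3084  27:1988  28:1823  29:1109  30:1554  31:2031
  32:1024  33:317  34:39  35:980  36:764  37:1220  38:2382  39:283
  40:819  41:1458  42:109  43:124  44:2217  45:2756  46:1264  47:1935
  48:2289  49:2604  50:1939  51:510  52:1048  53:2391  54:264  55:505
  56:2475
Giant step factor: 352^(-57) ≡ 380 (mod 3187).
Scan 209·380^i mod 3187 for i = 0, 1, …:
  i=0: 209   i=1: 2932   i=2: 1897   i=3: 598
  i=4: 963   i=5: 2622   i=6: 2016   i=7: 1200
  i=8: 259   i=9: 2810   i=10: 155   i=11: 1534
  i=12: 2886   i=13: 352
Match at i=13, j=1: x = 13·57 + 1 = 742.

742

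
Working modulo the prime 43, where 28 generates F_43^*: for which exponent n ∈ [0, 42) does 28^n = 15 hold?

22

Successive powers of 28 modulo 43:
  28^0=1  28^1=28  28^2=10  28^3=22  28^4=14  28^5=5
  28^6=11  28^7=7  28^8=24  28^9=27  28^10=25  28^11=12
  28^12=35  28^13=34  28^14=6  28^15=39  28^16=17  28^17=3
  28^18=41  28^19=30  28^20=23  28^21=42  28^22=15
So 28^22 ≡ 15 (mod 43), giving n = 22.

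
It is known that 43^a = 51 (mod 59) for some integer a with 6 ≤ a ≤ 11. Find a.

Compute 43^6 mod 59 = 35, then multiply by 43 repeatedly:
  43^6=35  43^7=30  43^8=51
Found 51 at exponent 8.

8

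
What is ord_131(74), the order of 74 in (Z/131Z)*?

65

The order of 74 must divide p − 1 = 130 = 2 · 5 · 13.
Divisors: 1, 2, 5, 10, 13, 26, 65, 130.
Check each in increasing order: 74^1 ≡ 74;  74^2 ≡ 105;  74^5 ≡ 113;  74^10 ≡ 62;  74^13 ≡ 53;  74^26 ≡ 58;  74^65 ≡ 1.
Smallest exponent giving 1 is 65.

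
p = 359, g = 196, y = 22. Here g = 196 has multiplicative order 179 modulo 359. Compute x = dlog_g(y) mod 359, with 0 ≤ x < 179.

Baby-step giant-step with m = ceil(sqrt(179)) = 14.
Baby table (196^j mod 359 for j=0..13):
  0:1  1:196  2:3  3:229  4:9  5:328  6:27  7:266
  8:81  9:80  10:243  11:240  12:11  13:2
Giant step factor: 196^(-14) ≡ 272 (mod 359).
Scan 22·272^i mod 359 for i = 0, 1, …:
  i=0: 22   i=1: 240
Match at i=1, j=11: x = 1·14 + 11 = 25.

25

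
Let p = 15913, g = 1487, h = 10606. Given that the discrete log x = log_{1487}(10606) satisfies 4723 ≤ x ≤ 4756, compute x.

4752

Compute 1487^4723 mod 15913 = 2207, then multiply by 1487 repeatedly:
  1487^4723=2207  1487^4724=3731  1487^4725=10273  1487^4726=15384  1487^4727=9027
  1487^4728=8490  1487^4729=5621  1487^4730=4102  1487^4731=4995  1487^4732=12107
  1487^4733=5506  1487^4734=8140  1487^4735=10300  1487^4736=7794  1487^4737=5014
  1487^4738=8534  1487^4739=7397  1487^4740=3456  1487^4741=15086  1487^4742=11465
  1487^4743=5632  1487^4744=4546  1487^4745=12790  1487^4746=2695  1487^4747=13302
  1487^4748=215  1487^4749=1445  1487^4750=460  1487^4751=15674  1487^4752=10606
Found 10606 at exponent 4752.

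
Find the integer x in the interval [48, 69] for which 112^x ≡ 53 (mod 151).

57

Compute 112^48 mod 151 = 148, then multiply by 112 repeatedly:
  112^48=148  112^49=117  112^50=118  112^51=79  112^52=90
  112^53=114  112^54=84  112^55=46  112^56=18  112^57=53
Found 53 at exponent 57.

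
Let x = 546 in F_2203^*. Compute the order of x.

2202

The order of 546 must divide p − 1 = 2202 = 2 · 3 · 367.
Divisors: 1, 2, 3, 6, 367, 734, 1101, 2202.
Check each in increasing order: 546^1 ≡ 546;  546^2 ≡ 711;  546^3 ≡ 478;  546^6 ≡ 1575;  546^367 ≡ 286;  546^734 ≡ 285;  546^1101 ≡ 2202;  546^2202 ≡ 1.
Smallest exponent giving 1 is 2202.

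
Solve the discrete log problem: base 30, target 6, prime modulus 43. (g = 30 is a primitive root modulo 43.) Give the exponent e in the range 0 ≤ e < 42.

14

Baby-step giant-step with m = ceil(sqrt(42)) = 7.
Baby table (30^j mod 43 for j=0..6):
  0:1  1:30  2:40  3:39  4:9  5:12  6:16
Giant step factor: 30^(-7) ≡ 37 (mod 43).
Scan 6·37^i mod 43 for i = 0, 1, …:
  i=0: 6   i=1: 7   i=2: 1
Match at i=2, j=0: e = 2·7 + 0 = 14.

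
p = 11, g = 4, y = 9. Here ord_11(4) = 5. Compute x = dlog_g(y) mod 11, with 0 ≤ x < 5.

3

Successive powers of 4 modulo 11:
  4^0=1  4^1=4  4^2=5  4^3=9
So 4^3 ≡ 9 (mod 11), giving x = 3.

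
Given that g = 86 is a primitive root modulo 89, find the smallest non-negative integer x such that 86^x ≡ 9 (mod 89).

2

Baby-step giant-step with m = ceil(sqrt(88)) = 10.
Baby table (86^j mod 89 for j=0..9):
  0:1  1:86  2:9  3:62  4:81  5:24  6:17  7:38
  8:64  9:75
Giant step factor: 86^(-10) ≡ 53 (mod 89).
Scan 9·53^i mod 89 for i = 0, 1, …:
  i=0: 9
Match at i=0, j=2: x = 0·10 + 2 = 2.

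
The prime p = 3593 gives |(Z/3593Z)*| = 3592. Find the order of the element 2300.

3592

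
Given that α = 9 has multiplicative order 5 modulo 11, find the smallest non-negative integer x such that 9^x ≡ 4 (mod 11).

2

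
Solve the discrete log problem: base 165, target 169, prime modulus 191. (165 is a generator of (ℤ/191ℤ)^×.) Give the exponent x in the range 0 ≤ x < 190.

Baby-step giant-step with m = ceil(sqrt(190)) = 14.
Baby table (165^j mod 191 for j=0..13):
  0:1  1:165  2:103  3:187  4:104  5:161  6:16  7:157
  8:120  9:127  10:136  11:93  12:65  13:29
Giant step factor: 165^(-14) ≡ 172 (mod 191).
Scan 169·172^i mod 191 for i = 0, 1, …:
  i=0: 169   i=1: 36   i=2: 80   i=3: 8
  i=4: 39   i=5: 23   i=6: 136
Match at i=6, j=10: x = 6·14 + 10 = 94.

94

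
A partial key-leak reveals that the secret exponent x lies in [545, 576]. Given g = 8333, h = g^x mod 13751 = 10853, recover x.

Compute 8333^545 mod 13751 = 6222, then multiply by 8333 repeatedly:
  8333^545=6222  8333^546=6656  8333^547=6665  8333^548=12907  8333^549=7460
  8333^550=9660  8333^551=12177  8333^552=2312  8333^553=745  8333^554=6384
  8333^555=9004  8333^556=4876  8333^557=11254  8333^558=11513  8333^559=10853
Found 10853 at exponent 559.

559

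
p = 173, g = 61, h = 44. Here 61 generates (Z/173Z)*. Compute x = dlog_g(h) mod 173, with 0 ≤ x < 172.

121

Baby-step giant-step with m = ceil(sqrt(172)) = 14.
Baby table (61^j mod 173 for j=0..13):
  0:1  1:61  2:88  3:5  4:132  5:94  6:25  7:141
  8:124  9:125  10:13  11:101  12:106  13:65
Giant step factor: 61^(-14) ≡ 37 (mod 173).
Scan 44·37^i mod 173 for i = 0, 1, …:
  i=0: 44   i=1: 71   i=2: 32   i=3: 146
  i=4: 39   i=5: 59   i=6: 107   i=7: 153
  i=8: 125
Match at i=8, j=9: x = 8·14 + 9 = 121.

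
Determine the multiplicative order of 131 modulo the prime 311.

The order of 131 must divide p − 1 = 310 = 2 · 5 · 31.
Divisors: 1, 2, 5, 10, 31, 62, 155, 310.
Check each in increasing order: 131^1 ≡ 131;  131^2 ≡ 56;  131^5 ≡ 296;  131^10 ≡ 225;  131^31 ≡ 95;  131^62 ≡ 6;  131^155 ≡ 310;  131^310 ≡ 1.
Smallest exponent giving 1 is 310.

310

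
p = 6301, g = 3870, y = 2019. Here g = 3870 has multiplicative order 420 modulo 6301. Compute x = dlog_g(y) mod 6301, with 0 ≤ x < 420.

195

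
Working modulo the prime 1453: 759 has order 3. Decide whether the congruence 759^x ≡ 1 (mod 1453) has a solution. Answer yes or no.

1 ∈ ⟨759⟩ iff 1^3 ≡ 1 (mod 1453), since |⟨759⟩| = 3.
1^3 mod 1453 = 1.
Since 1 = 1, 1 lies in the subgroup.

yes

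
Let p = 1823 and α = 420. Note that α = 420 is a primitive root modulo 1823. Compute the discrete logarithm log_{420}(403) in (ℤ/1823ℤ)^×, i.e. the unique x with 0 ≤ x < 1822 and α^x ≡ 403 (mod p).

Baby-step giant-step with m = ceil(sqrt(1822)) = 43.
Baby table (420^j mod 1823 for j=0..42):
  0:1  1:420  2:1392  3:1280  4:1638  5:689  6:1346  7:190
  8:1411  9:145  10:741  11:1310  12:1477  13:520  14:1463  15:109
  16:205  17:419  18:972  19:1711  20:358  21:874  22:657  23:667
  24:1221  25:557  26:596  27:569  28:167  29:866  30:943  31:469
  32:96  33:214  34:553  35:739  36:470  37:516  38:1606  39:10
  40:554  41:1159  42:39
Giant step factor: 420^(-43) ≡ 135 (mod 1823).
Scan 403·135^i mod 1823 for i = 0, 1, …:
  i=0: 403   i=1: 1538   i=2: 1631   i=3: 1425
  i=4: 960   i=5: 167
Match at i=5, j=28: x = 5·43 + 28 = 243.

243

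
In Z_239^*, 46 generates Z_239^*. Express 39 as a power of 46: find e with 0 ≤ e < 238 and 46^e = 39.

Baby-step giant-step with m = ceil(sqrt(238)) = 16.
Baby table (46^j mod 239 for j=0..15):
  0:1  1:46  2:204  3:63  4:30  5:185  6:145  7:217
  8:183  9:53  10:48  11:57  12:232  13:156  14:6  15:37
Giant step factor: 46^(-16) ≡ 33 (mod 239).
Scan 39·33^i mod 239 for i = 0, 1, …:
  i=0: 39   i=1: 92   i=2: 168   i=3: 47
  i=4: 117   i=5: 37
Match at i=5, j=15: e = 5·16 + 15 = 95.

95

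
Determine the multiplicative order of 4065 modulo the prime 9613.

The order of 4065 must divide p − 1 = 9612 = 2^2 · 3^3 · 89.
Divisors: 1, 2, 3, 4, 6, 9, 12, 18, 27, 36, 54, 89, 108, 178, 267, 356, 534, 801, 1068, 1602, 2403, 3204, 4806, 9612.
Check each in increasing order: 4065^1 ≡ 4065;  4065^2 ≡ 9091;  4065^3 ≡ 2543;  4065^4 ≡ 3320;  4065^6 ≡ 6913;  4065^9 ≡ 7195;  4065^12 ≡ 3346;  4065^18 ≡ 2020;  4065^27 ≡ 8657;  4065^36 ≡ 4488;  4065^54 ≡ 701;  4065^89 ≡ 8138;  4065^108 ≡ 1138;  4065^178 ≡ 3087;  4065^267 ≡ 3237;  4065^356 ≡ 3086;  4065^534 ≡ 9612;  4065^801 ≡ 6376;  4065^1068 ≡ 1.
Smallest exponent giving 1 is 1068.

1068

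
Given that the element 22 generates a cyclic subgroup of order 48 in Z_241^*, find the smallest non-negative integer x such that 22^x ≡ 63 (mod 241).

43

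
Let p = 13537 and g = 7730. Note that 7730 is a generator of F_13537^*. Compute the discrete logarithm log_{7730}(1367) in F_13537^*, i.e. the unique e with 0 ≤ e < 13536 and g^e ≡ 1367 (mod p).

10212

Baby-step giant-step with m = ceil(sqrt(13536)) = 117.
Baby table (7730^j mod 13537 for j=0..116):
  0:1  1:7730  2:582  3:4576  4:299  5:9980  6:11574  7:987
  8:8179  9:5880  10:8691  11:10836  12:8861  13:11847  14:13042  15:4621
  16:9724  17:9096  18:902  19:905  20:10558  21:12304  22:12495  23:13392
  24:2721  25:10369  26:13330  27:10793  28:1359  29:358  30:5792  31:5301
  32:231  33:12283  34:12609  35:1170  36:1384  37:4090  38:6805  39:11405
  40:7706  41:4580  42:4145  43:12308  44:2804  45:2183  46:7488  47:11565
  48:12639  49:2941  50:5307  51:6000  52:2238  53:12991  54:2964  55:7116
  56:5849  57:12727  58:6331  59:2375  60:2578  61:1476  62:11326  63:6201
  64:12750  65:8140  66:2224  67:13067  68:8353  69:10737  70:1663  71:8377
  72:6739  73:2094  74:9905  75:378  76:11485  77:3404  78:10529  79:4726
  80:9154  81:2521  82:7587  83:5226  84:2572  85:9244  86:7834  87:5819
  88:10956  89:2408  90:465  91:7145  92:13427  93:2531  94:3665  95:11046
  96:7721  97:12234  98:12875  99:13263  100:7289  101:2976  102:5117  103:12833
  104:13491  105:9919  106:302  107:6096  108:13320  109:1178  110:9076  111:8746
  112:2802  113:260  114:6324  115:2413  116:12041
Giant step factor: 7730^(-117) ≡ 10975 (mod 13537).
Scan 1367·10975^i mod 13537 for i = 0, 1, …:
  i=0: 1367   i=1: 3829   i=2: 4427   i=3: 2032
  i=4: 5761   i=5: 9185   i=6: 8873   i=7: 9534
  i=8: 8177   i=9: 5802     …   i=86: 7514
  i=87: 12283
Match at i=87, j=33: e = 87·117 + 33 = 10212.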